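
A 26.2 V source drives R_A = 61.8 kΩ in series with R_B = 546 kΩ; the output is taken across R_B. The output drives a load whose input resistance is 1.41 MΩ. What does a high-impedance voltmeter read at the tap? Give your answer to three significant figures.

V_out ≈ 22.6 V

The load sits in parallel with R_B: R_B‖R_L = (546 × 1410) / (546 + 1410) = 393.6 kΩ.
V_out = 26.2 × 393.6 / (61.8 + 393.6) = 26.2 × 393.6/455.4 = 22.6 V.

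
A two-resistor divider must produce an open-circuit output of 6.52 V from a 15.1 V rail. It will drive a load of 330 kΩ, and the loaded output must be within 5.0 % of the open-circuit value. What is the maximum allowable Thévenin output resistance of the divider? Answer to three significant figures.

Loading drop = R_th/(R_th + R_L) ≤ 0.0500, so R_th ≤ R_L · ε/(1−ε) = 330 kΩ × 0.0500/0.9500 = 17.4 kΩ.
(Any R1, R2 with R2/(R1+R2) = 0.432 and R1‖R2 ≤ 17.4 kΩ will meet the spec.)

R_th ≤ 17.4 kΩ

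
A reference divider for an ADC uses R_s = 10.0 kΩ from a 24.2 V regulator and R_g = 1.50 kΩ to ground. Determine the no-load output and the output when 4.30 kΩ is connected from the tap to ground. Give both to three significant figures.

Open-circuit: V = 24.2 × 1.50/(10.0 + 1.50) = 3.16 V.
With the load, R_g becomes R_g‖R_L = 1.112 kΩ, so V = 24.2 × 1.112/11.11 = 2.42 V.

Unloaded: 3.16 V; loaded: 2.42 V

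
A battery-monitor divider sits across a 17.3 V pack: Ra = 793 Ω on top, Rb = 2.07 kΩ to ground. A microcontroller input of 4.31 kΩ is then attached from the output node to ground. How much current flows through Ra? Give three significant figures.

I ≈ 7.89 mA

Rb‖R_L = 1398 Ω, so the source sees Ra + Rb‖R_L = 2191 Ω.
I = 17.3 V / 2191 Ω = 7.89 mA.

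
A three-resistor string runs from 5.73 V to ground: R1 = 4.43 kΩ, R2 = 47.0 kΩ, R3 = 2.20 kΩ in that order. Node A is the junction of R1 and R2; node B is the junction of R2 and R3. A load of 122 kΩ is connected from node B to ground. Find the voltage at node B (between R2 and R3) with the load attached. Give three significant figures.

V ≈ 0.231 V

At node B, R3 is in parallel with the load: R3‖R_L = 2.161 kΩ.
Below node A the resistance is R2 + (R3‖R_L) = 49.16 kΩ, so V_A = 5.73 × 49.16/53.59 = 5.256 V.
Then V_B = V_A × (R3‖R_L)/(R2 + R3‖R_L) = 5.256 × 2.161/49.16 = 0.231 V.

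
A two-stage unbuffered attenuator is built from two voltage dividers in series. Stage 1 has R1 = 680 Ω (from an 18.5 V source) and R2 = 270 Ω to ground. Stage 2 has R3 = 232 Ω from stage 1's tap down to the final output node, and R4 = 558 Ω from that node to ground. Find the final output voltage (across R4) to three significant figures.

Stage 2 presents R3+R4 = 790.0 Ω as a load on stage 1's tap.
Stage 1's lower leg becomes R2‖(R3+R4) = 201.2 Ω, so V_mid = 18.5 × 201.2/881.2 = 4.224 V.
Stage 2 is itself unloaded: V_out = V_mid × R4/(R3+R4) = 4.224 × 558/790.0 = 2.98 V.

V_out ≈ 2.98 V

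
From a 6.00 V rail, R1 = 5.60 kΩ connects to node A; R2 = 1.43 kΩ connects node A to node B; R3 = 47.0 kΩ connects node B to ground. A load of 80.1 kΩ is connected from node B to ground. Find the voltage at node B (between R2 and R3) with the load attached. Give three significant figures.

At node B, R3 is in parallel with the load: R3‖R_L = 29.62 kΩ.
Below node A the resistance is R2 + (R3‖R_L) = 31.05 kΩ, so V_A = 6.00 × 31.05/36.65 = 5.083 V.
Then V_B = V_A × (R3‖R_L)/(R2 + R3‖R_L) = 5.083 × 29.62/31.05 = 4.85 V.

V ≈ 4.85 V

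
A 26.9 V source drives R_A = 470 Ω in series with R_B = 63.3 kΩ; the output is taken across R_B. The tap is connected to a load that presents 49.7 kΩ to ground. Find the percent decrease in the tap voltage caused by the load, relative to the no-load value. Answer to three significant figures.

The divider's output (Thévenin) resistance is R_A‖R_B = 466.5 Ω.
Fractional drop under load = R_th/(R_th + R_L) = 466.5 / (466.5 + 49700) = 0.009300.
So the output falls by 0.930 %.

0.930 %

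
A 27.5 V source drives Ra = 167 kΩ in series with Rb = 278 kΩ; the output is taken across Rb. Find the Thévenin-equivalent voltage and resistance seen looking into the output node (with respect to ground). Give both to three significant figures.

V_th is the open-circuit tap voltage: 27.5 × 278/(167 + 278) = 17.2 V.
With the supply zeroed, Ra and Rb appear in parallel from the tap: R_th = Ra‖Rb = (167 × 278)/445.0 = 104 kΩ.

V_th = 17.2 V, R_th = 104 kΩ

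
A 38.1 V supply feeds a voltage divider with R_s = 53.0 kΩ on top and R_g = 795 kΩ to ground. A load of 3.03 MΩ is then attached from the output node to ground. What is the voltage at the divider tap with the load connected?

V_out ≈ 35.1 V

The load sits in parallel with R_g: R_g‖R_L = (795 × 3030) / (795 + 3030) = 629.8 kΩ.
V_out = 38.1 × 629.8 / (53.0 + 629.8) = 38.1 × 629.8/682.8 = 35.1 V.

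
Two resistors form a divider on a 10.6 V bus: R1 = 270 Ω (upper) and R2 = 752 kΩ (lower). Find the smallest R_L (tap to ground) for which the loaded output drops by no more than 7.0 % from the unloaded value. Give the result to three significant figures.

Output resistance R_th = R1‖R2 = (270 × 752000)/752300 = 269.9 Ω.
The fractional drop is R_th/(R_th + R_L); requiring this ≤ 0.0700 gives R_L ≥ R_th(1/0.0700 − 1) = 269.9 × 13.29 = 3.59 kΩ.

R_L(min) ≈ 3.59 kΩ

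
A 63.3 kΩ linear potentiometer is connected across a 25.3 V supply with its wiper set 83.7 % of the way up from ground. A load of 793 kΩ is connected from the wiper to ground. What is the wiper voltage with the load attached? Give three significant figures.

The wiper splits the pot into (1−α)R = 10.32 kΩ above and αR = 52.98 kΩ below.
Lower section ‖ load = 49.66 kΩ.
V_wiper = 25.3 × 49.66/(10.32 + 49.66) = 20.9 V.

V ≈ 20.9 V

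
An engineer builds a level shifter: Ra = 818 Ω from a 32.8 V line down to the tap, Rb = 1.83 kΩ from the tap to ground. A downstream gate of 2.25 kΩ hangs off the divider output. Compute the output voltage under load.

The load sits in parallel with Rb: Rb‖R_L = (1830 × 2250) / (1830 + 2250) = 1009 Ω.
V_out = 32.8 × 1009 / (818 + 1009) = 32.8 × 1009/1827 = 18.1 V.
(Unloaded it would have been 22.7 V.)

V_out ≈ 18.1 V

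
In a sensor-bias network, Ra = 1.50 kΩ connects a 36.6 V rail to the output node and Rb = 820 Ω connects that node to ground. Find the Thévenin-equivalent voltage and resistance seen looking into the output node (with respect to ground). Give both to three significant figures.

V_th = 12.9 V, R_th = 530 Ω

V_th is the open-circuit tap voltage: 36.6 × 820/(1500 + 820) = 12.9 V.
With the supply zeroed, Ra and Rb appear in parallel from the tap: R_th = Ra‖Rb = (1500 × 820)/2320 = 530 Ω.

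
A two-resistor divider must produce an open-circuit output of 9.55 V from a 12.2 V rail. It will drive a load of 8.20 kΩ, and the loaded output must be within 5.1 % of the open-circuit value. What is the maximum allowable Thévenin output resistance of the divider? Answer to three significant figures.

Loading drop = R_th/(R_th + R_L) ≤ 0.0510, so R_th ≤ R_L · ε/(1−ε) = 8.20 kΩ × 0.0510/0.9490 = 441 Ω.

R_th ≤ 441 Ω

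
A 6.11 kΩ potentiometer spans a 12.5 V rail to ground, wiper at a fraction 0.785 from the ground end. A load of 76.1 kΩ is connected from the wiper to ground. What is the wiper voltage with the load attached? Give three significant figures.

The wiper splits the pot into (1−α)R = 1.314 kΩ above and αR = 4.796 kΩ below.
Lower section ‖ load = 4.512 kΩ.
V_wiper = 12.5 × 4.512/(1.314 + 4.512) = 9.68 V.

V ≈ 9.68 V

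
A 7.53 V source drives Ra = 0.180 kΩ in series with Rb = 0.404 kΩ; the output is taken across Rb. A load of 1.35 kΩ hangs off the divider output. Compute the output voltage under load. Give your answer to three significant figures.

V_out ≈ 4.77 V

The load sits in parallel with Rb: Rb‖R_L = (404 × 1350) / (404 + 1350) = 310.9 Ω.
V_out = 7.53 × 310.9 / (180 + 310.9) = 7.53 × 310.9/490.9 = 4.77 V.
(Unloaded it would have been 5.21 V.)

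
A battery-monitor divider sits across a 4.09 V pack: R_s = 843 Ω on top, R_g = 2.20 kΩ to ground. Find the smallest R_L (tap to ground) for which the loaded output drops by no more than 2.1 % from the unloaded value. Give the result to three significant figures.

R_L(min) ≈ 28.4 kΩ

Output resistance R_th = R_s‖R_g = (843 × 2200)/3043 = 609.5 Ω.
The fractional drop is R_th/(R_th + R_L); requiring this ≤ 0.0210 gives R_L ≥ R_th(1/0.0210 − 1) = 609.5 × 46.62 = 28.4 kΩ.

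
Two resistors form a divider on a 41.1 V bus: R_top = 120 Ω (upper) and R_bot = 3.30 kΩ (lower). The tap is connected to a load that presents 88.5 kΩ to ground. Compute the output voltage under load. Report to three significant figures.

V_out ≈ 39.6 V

The load sits in parallel with R_bot: R_bot‖R_L = (3300 × 88500) / (3300 + 88500) = 3181 Ω.
V_out = 41.1 × 3181 / (120 + 3181) = 41.1 × 3181/3301 = 39.6 V.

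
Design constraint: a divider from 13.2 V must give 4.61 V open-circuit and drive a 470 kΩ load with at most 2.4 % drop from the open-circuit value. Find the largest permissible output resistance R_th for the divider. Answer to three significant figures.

R_th ≤ 11.6 kΩ

Loading drop = R_th/(R_th + R_L) ≤ 0.0240, so R_th ≤ R_L · ε/(1−ε) = 470 kΩ × 0.0240/0.9760 = 11.6 kΩ.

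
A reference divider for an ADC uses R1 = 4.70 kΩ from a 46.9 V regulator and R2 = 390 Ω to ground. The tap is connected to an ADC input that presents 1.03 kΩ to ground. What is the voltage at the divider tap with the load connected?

V_out ≈ 2.66 V

The load sits in parallel with R2: R2‖R_L = (390 × 1030) / (390 + 1030) = 282.9 Ω.
V_out = 46.9 × 282.9 / (4700 + 282.9) = 46.9 × 282.9/4983 = 2.66 V.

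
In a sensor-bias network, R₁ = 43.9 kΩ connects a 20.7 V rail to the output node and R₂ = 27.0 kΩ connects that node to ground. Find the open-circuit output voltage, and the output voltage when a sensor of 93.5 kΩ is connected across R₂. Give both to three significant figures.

Open-circuit: V = 20.7 × 27.0/(43.9 + 27.0) = 7.88 V.
With the load, R₂ becomes R₂‖R_L = 20.95 kΩ, so V = 20.7 × 20.95/64.85 = 6.69 V.

Unloaded: 7.88 V; loaded: 6.69 V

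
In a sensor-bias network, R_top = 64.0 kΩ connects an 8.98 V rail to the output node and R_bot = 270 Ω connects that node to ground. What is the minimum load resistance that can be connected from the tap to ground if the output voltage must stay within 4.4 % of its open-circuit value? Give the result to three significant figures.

Output resistance R_th = R_top‖R_bot = (64000 × 270)/64270 = 268.9 Ω.
The fractional drop is R_th/(R_th + R_L); requiring this ≤ 0.0440 gives R_L ≥ R_th(1/0.0440 − 1) = 268.9 × 21.73 = 5.84 kΩ.

R_L(min) ≈ 5.84 kΩ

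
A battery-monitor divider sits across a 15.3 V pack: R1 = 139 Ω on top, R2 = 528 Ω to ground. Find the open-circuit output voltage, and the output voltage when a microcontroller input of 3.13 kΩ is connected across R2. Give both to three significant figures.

Open-circuit: V = 15.3 × 528/(139 + 528) = 12.1 V.
With the load, R2 becomes R2‖R_L = 451.8 Ω, so V = 15.3 × 451.8/590.8 = 11.7 V.

Unloaded: 12.1 V; loaded: 11.7 V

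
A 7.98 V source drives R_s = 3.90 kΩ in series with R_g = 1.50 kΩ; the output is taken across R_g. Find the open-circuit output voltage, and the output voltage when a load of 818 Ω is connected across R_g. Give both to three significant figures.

Unloaded: 2.22 V; loaded: 0.954 V

Open-circuit: V = 7.98 × 1500/(3900 + 1500) = 2.22 V.
With the load, R_g becomes R_g‖R_L = 529.3 Ω, so V = 7.98 × 529.3/4429 = 0.954 V.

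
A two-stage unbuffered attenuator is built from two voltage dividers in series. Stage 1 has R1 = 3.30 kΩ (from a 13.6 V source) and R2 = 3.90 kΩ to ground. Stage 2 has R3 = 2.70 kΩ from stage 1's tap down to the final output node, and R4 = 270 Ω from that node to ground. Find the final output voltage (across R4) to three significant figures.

V_out ≈ 0.418 V

Stage 2 presents R3+R4 = 2970 Ω as a load on stage 1's tap.
Stage 1's lower leg becomes R2‖(R3+R4) = 1686 Ω, so V_mid = 13.6 × 1686/4986 = 4.599 V.
Stage 2 is itself unloaded: V_out = V_mid × R4/(R3+R4) = 4.599 × 270/2970 = 0.418 V.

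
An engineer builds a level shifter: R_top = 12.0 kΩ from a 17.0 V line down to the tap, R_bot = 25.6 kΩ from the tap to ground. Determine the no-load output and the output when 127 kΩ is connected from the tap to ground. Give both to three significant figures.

Open-circuit: V = 17.0 × 25.6/(12.0 + 25.6) = 11.6 V.
With the load, R_bot becomes R_bot‖R_L = 21.31 kΩ, so V = 17.0 × 21.31/33.31 = 10.9 V.

Unloaded: 11.6 V; loaded: 10.9 V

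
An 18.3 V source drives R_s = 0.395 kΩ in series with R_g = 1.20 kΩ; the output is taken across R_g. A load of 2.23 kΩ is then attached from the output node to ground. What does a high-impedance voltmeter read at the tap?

The load sits in parallel with R_g: R_g‖R_L = (1200 × 2230) / (1200 + 2230) = 780.2 Ω.
V_out = 18.3 × 780.2 / (395 + 780.2) = 18.3 × 780.2/1175 = 12.1 V.
(Unloaded it would have been 13.8 V.)

V_out ≈ 12.1 V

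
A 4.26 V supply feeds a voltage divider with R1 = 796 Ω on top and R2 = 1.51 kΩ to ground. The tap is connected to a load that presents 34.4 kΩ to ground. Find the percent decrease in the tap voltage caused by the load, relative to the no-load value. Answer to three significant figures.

The divider's output (Thévenin) resistance is R1‖R2 = 521.2 Ω.
Fractional drop under load = R_th/(R_th + R_L) = 521.2 / (521.2 + 34400) = 0.01493.
So the output falls by 1.49 %.

1.49 %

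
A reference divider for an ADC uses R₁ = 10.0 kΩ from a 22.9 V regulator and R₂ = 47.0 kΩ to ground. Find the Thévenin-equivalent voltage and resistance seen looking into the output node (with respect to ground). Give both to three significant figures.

V_th = 18.9 V, R_th = 8.25 kΩ

V_th is the open-circuit tap voltage: 22.9 × 47.0/(10.0 + 47.0) = 18.9 V.
With the supply zeroed, R₁ and R₂ appear in parallel from the tap: R_th = R₁‖R₂ = (10.0 × 47.0)/57.00 = 8.25 kΩ.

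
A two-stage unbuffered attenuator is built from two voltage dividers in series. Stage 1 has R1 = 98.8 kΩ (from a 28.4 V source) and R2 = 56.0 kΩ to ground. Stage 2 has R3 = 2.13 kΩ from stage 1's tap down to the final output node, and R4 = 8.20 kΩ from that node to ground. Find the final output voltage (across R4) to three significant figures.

V_out ≈ 1.83 V

Stage 2 presents R3+R4 = 10.33 kΩ as a load on stage 1's tap.
Stage 1's lower leg becomes R2‖(R3+R4) = 8.721 kΩ, so V_mid = 28.4 × 8.721/107.5 = 2.304 V.
Stage 2 is itself unloaded: V_out = V_mid × R4/(R3+R4) = 2.304 × 8.20/10.33 = 1.83 V.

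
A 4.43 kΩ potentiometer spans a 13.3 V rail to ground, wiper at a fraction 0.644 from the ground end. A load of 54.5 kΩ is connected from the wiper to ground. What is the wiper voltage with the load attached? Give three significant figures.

V ≈ 8.41 V

The wiper splits the pot into (1−α)R = 1.577 kΩ above and αR = 2.853 kΩ below.
Lower section ‖ load = 2.711 kΩ.
V_wiper = 13.3 × 2.711/(1.577 + 2.711) = 8.41 V.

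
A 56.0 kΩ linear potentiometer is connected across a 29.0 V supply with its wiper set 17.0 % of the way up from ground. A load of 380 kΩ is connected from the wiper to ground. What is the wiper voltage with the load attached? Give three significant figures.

V ≈ 4.83 V

The wiper splits the pot into (1−α)R = 46.48 kΩ above and αR = 9.520 kΩ below.
Lower section ‖ load = 9.287 kΩ.
V_wiper = 29.0 × 9.287/(46.48 + 9.287) = 4.83 V.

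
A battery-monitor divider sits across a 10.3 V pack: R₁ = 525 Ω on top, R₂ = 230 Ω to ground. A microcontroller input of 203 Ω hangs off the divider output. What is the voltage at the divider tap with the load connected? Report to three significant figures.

The load sits in parallel with R₂: R₂‖R_L = (230 × 203) / (230 + 203) = 107.8 Ω.
V_out = 10.3 × 107.8 / (525 + 107.8) = 10.3 × 107.8/632.8 = 1.76 V.

V_out ≈ 1.76 V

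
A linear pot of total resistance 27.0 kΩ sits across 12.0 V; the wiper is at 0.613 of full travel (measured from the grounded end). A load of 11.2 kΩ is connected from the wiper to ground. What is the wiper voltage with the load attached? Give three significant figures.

V ≈ 4.68 V

The wiper splits the pot into (1−α)R = 10.45 kΩ above and αR = 16.55 kΩ below.
Lower section ‖ load = 6.680 kΩ.
V_wiper = 12.0 × 6.680/(10.45 + 6.680) = 4.68 V.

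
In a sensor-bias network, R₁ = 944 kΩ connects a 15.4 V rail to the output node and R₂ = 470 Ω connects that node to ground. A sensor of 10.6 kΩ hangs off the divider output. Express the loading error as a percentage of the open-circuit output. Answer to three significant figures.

4.24 %

The divider's output (Thévenin) resistance is R₁‖R₂ = 469.8 Ω.
Fractional drop under load = R_th/(R_th + R_L) = 469.8 / (469.8 + 10600) = 0.04244.
So the output falls by 4.24 %.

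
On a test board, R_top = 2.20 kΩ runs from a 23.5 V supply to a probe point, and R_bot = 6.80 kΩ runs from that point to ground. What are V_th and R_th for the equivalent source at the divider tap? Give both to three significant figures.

V_th = 17.8 V, R_th = 1.66 kΩ

V_th is the open-circuit tap voltage: 23.5 × 6.80/(2.20 + 6.80) = 17.8 V.
With the supply zeroed, R_top and R_bot appear in parallel from the tap: R_th = R_top‖R_bot = (2.20 × 6.80)/9.000 = 1.66 kΩ.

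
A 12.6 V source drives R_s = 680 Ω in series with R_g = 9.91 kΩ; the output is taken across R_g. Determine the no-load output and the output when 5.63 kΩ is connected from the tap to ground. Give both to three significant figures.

Unloaded: 11.8 V; loaded: 10.6 V

Open-circuit: V = 12.6 × 9910/(680 + 9910) = 11.8 V.
With the load, R_g becomes R_g‖R_L = 3590 Ω, so V = 12.6 × 3590/4270 = 10.6 V.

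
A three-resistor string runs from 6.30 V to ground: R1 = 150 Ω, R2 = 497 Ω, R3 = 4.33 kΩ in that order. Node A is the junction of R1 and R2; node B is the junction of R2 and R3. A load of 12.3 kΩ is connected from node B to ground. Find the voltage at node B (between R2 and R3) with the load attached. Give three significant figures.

V ≈ 5.24 V

At node B, R3 is in parallel with the load: R3‖R_L = 3203 Ω.
Below node A the resistance is R2 + (R3‖R_L) = 3700 Ω, so V_A = 6.30 × 3700/3850 = 6.055 V.
Then V_B = V_A × (R3‖R_L)/(R2 + R3‖R_L) = 6.055 × 3203/3700 = 5.24 V.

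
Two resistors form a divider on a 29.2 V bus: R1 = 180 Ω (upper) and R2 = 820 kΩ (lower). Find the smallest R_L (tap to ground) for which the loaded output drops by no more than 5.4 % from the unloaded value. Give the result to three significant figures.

R_L(min) ≈ 3.15 kΩ

Output resistance R_th = R1‖R2 = (180 × 820000)/820200 = 180.0 Ω.
The fractional drop is R_th/(R_th + R_L); requiring this ≤ 0.0540 gives R_L ≥ R_th(1/0.0540 − 1) = 180.0 × 17.52 = 3.15 kΩ.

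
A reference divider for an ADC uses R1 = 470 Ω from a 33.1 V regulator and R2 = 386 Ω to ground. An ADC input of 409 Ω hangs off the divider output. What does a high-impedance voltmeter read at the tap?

The load sits in parallel with R2: R2‖R_L = (386 × 409) / (386 + 409) = 198.6 Ω.
V_out = 33.1 × 198.6 / (470 + 198.6) = 33.1 × 198.6/668.6 = 9.83 V.

V_out ≈ 9.83 V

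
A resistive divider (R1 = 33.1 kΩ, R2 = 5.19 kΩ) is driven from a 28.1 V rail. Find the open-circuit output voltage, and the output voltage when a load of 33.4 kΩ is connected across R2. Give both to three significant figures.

Unloaded: 3.81 V; loaded: 3.36 V

Open-circuit: V = 28.1 × 5.19/(33.1 + 5.19) = 3.81 V.
With the load, R2 becomes R2‖R_L = 4.492 kΩ, so V = 28.1 × 4.492/37.59 = 3.36 V.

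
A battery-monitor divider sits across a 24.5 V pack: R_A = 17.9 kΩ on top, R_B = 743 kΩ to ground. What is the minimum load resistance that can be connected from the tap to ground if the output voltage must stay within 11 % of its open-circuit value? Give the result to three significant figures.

R_L(min) ≈ 141 kΩ

Output resistance R_th = R_A‖R_B = (17.9 × 743)/760.9 = 17.48 kΩ.
The fractional drop is R_th/(R_th + R_L); requiring this ≤ 0.110 gives R_L ≥ R_th(1/0.110 − 1) = 17.48 × 8.091 = 141 kΩ.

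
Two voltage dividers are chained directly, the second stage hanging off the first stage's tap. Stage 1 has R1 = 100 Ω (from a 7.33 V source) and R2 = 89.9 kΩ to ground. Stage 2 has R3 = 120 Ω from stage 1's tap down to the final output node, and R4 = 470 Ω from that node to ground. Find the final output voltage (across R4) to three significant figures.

V_out ≈ 4.99 V

Stage 2 presents R3+R4 = 590.0 Ω as a load on stage 1's tap.
Stage 1's lower leg becomes R2‖(R3+R4) = 586.2 Ω, so V_mid = 7.33 × 586.2/686.2 = 6.262 V.
Stage 2 is itself unloaded: V_out = V_mid × R4/(R3+R4) = 6.262 × 470/590.0 = 4.99 V.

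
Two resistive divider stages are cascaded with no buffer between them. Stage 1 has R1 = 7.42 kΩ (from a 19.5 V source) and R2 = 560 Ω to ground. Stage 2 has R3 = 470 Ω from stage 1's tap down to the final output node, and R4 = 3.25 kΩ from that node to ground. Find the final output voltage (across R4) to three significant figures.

V_out ≈ 1.05 V

Stage 2 presents R3+R4 = 3720 Ω as a load on stage 1's tap.
Stage 1's lower leg becomes R2‖(R3+R4) = 486.7 Ω, so V_mid = 19.5 × 486.7/7907 = 1.200 V.
Stage 2 is itself unloaded: V_out = V_mid × R4/(R3+R4) = 1.200 × 3250/3720 = 1.05 V.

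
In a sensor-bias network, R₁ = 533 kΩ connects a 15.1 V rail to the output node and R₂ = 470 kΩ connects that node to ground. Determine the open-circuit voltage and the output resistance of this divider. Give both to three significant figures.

V_th is the open-circuit tap voltage: 15.1 × 470/(533 + 470) = 7.08 V.
With the supply zeroed, R₁ and R₂ appear in parallel from the tap: R_th = R₁‖R₂ = (533 × 470)/1003 = 250 kΩ.

V_th = 7.08 V, R_th = 250 kΩ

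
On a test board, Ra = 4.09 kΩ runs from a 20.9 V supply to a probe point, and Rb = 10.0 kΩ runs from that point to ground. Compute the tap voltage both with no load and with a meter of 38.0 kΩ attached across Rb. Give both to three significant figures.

Open-circuit: V = 20.9 × 10.0/(4.09 + 10.0) = 14.8 V.
With the load, Rb becomes Rb‖R_L = 7.917 kΩ, so V = 20.9 × 7.917/12.01 = 13.8 V.

Unloaded: 14.8 V; loaded: 13.8 V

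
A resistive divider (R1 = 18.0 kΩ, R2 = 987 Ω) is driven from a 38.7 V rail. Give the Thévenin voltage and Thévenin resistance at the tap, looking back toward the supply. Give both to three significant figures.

V_th = 2.01 V, R_th = 936 Ω

V_th is the open-circuit tap voltage: 38.7 × 987/(18000 + 987) = 2.01 V.
With the supply zeroed, R1 and R2 appear in parallel from the tap: R_th = R1‖R2 = (18000 × 987)/18990 = 936 Ω.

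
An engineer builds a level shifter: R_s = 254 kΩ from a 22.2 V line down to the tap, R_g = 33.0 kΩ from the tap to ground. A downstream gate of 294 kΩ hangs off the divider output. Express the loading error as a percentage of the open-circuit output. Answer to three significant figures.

Unloaded V = 22.2 × 33.0/287.0 = 2.5526 V.
Loaded: R_g‖R_L = 29.67 kΩ, giving V = 22.2 × 29.67/283.7 = 2.3220 V.
Drop = (2.5526 − 2.3220) / 2.5526 = 9.04 %.

9.04 %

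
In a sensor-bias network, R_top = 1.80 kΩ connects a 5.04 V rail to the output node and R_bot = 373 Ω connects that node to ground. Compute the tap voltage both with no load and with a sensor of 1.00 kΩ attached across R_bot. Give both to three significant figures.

Open-circuit: V = 5.04 × 373/(1800 + 373) = 0.865 V.
With the load, R_bot becomes R_bot‖R_L = 271.7 Ω, so V = 5.04 × 271.7/2072 = 0.661 V.

Unloaded: 0.865 V; loaded: 0.661 V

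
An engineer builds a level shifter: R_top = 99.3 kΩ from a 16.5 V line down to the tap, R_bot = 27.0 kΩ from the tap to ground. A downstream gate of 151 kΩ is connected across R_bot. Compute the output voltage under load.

The load sits in parallel with R_bot: R_bot‖R_L = (27.0 × 151) / (27.0 + 151) = 22.90 kΩ.
V_out = 16.5 × 22.90 / (99.3 + 22.90) = 16.5 × 22.90/122.2 = 3.09 V.

V_out ≈ 3.09 V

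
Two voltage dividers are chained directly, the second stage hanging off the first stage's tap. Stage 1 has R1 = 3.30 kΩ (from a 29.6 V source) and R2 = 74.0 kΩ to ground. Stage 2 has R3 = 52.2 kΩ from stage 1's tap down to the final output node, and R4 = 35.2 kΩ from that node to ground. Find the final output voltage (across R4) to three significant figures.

V_out ≈ 11.0 V

Stage 2 presents R3+R4 = 87.40 kΩ as a load on stage 1's tap.
Stage 1's lower leg becomes R2‖(R3+R4) = 40.07 kΩ, so V_mid = 29.6 × 40.07/43.37 = 27.35 V.
Stage 2 is itself unloaded: V_out = V_mid × R4/(R3+R4) = 27.35 × 35.2/87.40 = 11.0 V.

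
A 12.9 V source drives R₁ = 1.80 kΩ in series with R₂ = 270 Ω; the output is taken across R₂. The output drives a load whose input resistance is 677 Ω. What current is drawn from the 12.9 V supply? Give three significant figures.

R₂‖R_L = 193.0 Ω, so the source sees R₁ + R₂‖R_L = 1993 Ω.
I = 12.9 V / 1993 Ω = 6.47 mA.

I ≈ 6.47 mA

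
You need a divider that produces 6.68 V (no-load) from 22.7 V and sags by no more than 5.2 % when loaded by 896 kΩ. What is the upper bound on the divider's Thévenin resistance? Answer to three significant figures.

Loading drop = R_th/(R_th + R_L) ≤ 0.0520, so R_th ≤ R_L · ε/(1−ε) = 896 kΩ × 0.0520/0.9480 = 49.1 kΩ.
(Any R1, R2 with R2/(R1+R2) = 0.294 and R1‖R2 ≤ 49.1 kΩ will meet the spec.)

R_th ≤ 49.1 kΩ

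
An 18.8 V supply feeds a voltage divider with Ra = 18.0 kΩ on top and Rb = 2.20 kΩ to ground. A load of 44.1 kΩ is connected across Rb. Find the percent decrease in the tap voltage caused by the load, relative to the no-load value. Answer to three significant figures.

4.26 %

The divider's output (Thévenin) resistance is Ra‖Rb = 1.960 kΩ.
Fractional drop under load = R_th/(R_th + R_L) = 1.960 / (1.960 + 44.1) = 0.04256.
So the output falls by 4.26 %.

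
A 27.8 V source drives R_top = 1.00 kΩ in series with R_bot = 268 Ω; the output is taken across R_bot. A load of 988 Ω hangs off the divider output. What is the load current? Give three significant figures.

R_bot‖R_L = 210.8 Ω; V_out = 27.8 × 210.8/1211 = 4.840 V.
I_L = V_out / R_L = 4.840 / 988 Ω = 4.90 mA.

I_L ≈ 4.90 mA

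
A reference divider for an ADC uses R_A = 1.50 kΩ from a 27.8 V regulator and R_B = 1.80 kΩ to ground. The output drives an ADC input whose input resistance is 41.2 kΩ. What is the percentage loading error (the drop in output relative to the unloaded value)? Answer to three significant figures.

The divider's output (Thévenin) resistance is R_A‖R_B = 0.8182 kΩ.
Fractional drop under load = R_th/(R_th + R_L) = 0.8182 / (0.8182 + 41.2) = 0.01947.
So the output falls by 1.95 %.

1.95 %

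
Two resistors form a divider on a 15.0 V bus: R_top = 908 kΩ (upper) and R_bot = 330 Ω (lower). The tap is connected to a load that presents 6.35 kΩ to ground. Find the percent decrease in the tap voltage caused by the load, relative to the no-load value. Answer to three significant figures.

The divider's output (Thévenin) resistance is R_top‖R_bot = 329.9 Ω.
Fractional drop under load = R_th/(R_th + R_L) = 329.9 / (329.9 + 6350) = 0.04938.
So the output falls by 4.94 %.

4.94 %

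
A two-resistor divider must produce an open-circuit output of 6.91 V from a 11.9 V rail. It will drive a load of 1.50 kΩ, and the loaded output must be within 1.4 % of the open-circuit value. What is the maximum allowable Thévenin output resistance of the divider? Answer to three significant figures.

R_th ≤ 21.3 Ω

Loading drop = R_th/(R_th + R_L) ≤ 0.0140, so R_th ≤ R_L · ε/(1−ε) = 1.50 kΩ × 0.0140/0.9860 = 21.3 Ω.
(Any R1, R2 with R2/(R1+R2) = 0.581 and R1‖R2 ≤ 21.3 Ω will meet the spec.)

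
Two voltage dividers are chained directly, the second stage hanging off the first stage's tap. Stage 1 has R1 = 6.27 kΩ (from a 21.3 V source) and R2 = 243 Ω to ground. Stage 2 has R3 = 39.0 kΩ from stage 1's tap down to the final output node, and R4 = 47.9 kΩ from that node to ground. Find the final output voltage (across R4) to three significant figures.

Stage 2 presents R3+R4 = 86900 Ω as a load on stage 1's tap.
Stage 1's lower leg becomes R2‖(R3+R4) = 242.3 Ω, so V_mid = 21.3 × 242.3/6512 = 0.7926 V.
Stage 2 is itself unloaded: V_out = V_mid × R4/(R3+R4) = 0.7926 × 47900/86900 = 0.437 V.

V_out ≈ 0.437 V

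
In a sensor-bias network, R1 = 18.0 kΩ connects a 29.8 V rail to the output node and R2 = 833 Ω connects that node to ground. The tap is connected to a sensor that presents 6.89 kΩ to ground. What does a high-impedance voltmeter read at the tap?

The load sits in parallel with R2: R2‖R_L = (833 × 6890) / (833 + 6890) = 743.2 Ω.
V_out = 29.8 × 743.2 / (18000 + 743.2) = 29.8 × 743.2/18740 = 1.18 V.
(Unloaded it would have been 1.32 V.)

V_out ≈ 1.18 V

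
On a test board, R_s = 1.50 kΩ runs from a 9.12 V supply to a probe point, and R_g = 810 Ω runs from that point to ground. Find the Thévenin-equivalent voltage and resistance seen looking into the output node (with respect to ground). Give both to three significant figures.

V_th is the open-circuit tap voltage: 9.12 × 810/(1500 + 810) = 3.20 V.
With the supply zeroed, R_s and R_g appear in parallel from the tap: R_th = R_s‖R_g = (1500 × 810)/2310 = 526 Ω.

V_th = 3.20 V, R_th = 526 Ω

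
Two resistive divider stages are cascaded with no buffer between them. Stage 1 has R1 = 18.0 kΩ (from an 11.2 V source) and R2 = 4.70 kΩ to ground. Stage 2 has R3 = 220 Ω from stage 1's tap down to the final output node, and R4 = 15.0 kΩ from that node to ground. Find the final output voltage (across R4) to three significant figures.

Stage 2 presents R3+R4 = 15220 Ω as a load on stage 1's tap.
Stage 1's lower leg becomes R2‖(R3+R4) = 3591 Ω, so V_mid = 11.2 × 3591/21590 = 1.863 V.
Stage 2 is itself unloaded: V_out = V_mid × R4/(R3+R4) = 1.863 × 15000/15220 = 1.84 V.

V_out ≈ 1.84 V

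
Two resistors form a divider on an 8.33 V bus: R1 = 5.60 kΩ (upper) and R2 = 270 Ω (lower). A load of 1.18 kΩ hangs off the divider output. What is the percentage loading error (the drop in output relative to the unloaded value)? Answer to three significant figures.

17.9 %

The divider's output (Thévenin) resistance is R1‖R2 = 257.6 Ω.
Fractional drop under load = R_th/(R_th + R_L) = 257.6 / (257.6 + 1180) = 0.1792.
So the output falls by 17.9 %.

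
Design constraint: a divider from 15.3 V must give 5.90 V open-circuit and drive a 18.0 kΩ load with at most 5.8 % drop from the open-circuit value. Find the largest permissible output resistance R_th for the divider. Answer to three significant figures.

Loading drop = R_th/(R_th + R_L) ≤ 0.0580, so R_th ≤ R_L · ε/(1−ε) = 18.0 kΩ × 0.0580/0.9420 = 1.11 kΩ.

R_th ≤ 1.11 kΩ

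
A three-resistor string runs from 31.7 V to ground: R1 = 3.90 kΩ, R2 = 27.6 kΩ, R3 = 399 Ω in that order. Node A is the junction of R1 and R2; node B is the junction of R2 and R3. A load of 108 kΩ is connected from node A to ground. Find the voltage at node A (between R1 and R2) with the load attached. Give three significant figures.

Below node A the series string R2+R3 = 28000 Ω sits in parallel with the 108000 Ω load: 22230 Ω.
V_A = 31.7 × 22230/(3900 + 22230) = 27.0 V.

V ≈ 27.0 V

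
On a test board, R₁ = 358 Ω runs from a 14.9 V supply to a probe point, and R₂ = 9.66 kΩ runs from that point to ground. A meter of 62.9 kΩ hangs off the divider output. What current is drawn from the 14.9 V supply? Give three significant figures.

I ≈ 1.71 mA

R₂‖R_L = 8374 Ω, so the source sees R₁ + R₂‖R_L = 8732 Ω.
I = 14.9 V / 8732 Ω = 1.71 mA.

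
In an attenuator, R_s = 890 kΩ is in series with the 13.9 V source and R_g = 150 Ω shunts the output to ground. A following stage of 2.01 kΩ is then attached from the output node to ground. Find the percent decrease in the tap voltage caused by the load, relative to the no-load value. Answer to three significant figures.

6.94 %

The divider's output (Thévenin) resistance is R_s‖R_g = 150.0 Ω.
Fractional drop under load = R_th/(R_th + R_L) = 150.0 / (150.0 + 2010) = 0.06943.
So the output falls by 6.94 %.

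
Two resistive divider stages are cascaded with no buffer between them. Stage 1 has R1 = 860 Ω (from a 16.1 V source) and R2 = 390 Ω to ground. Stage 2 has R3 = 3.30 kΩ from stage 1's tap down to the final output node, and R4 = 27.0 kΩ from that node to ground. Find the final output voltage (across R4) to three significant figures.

V_out ≈ 4.44 V

Stage 2 presents R3+R4 = 30300 Ω as a load on stage 1's tap.
Stage 1's lower leg becomes R2‖(R3+R4) = 385.0 Ω, so V_mid = 16.1 × 385.0/1245 = 4.979 V.
Stage 2 is itself unloaded: V_out = V_mid × R4/(R3+R4) = 4.979 × 27000/30300 = 4.44 V.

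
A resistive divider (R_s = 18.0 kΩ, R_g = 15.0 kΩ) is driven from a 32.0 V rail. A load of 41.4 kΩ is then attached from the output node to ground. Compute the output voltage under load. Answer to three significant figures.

V_out ≈ 12.1 V

The load sits in parallel with R_g: R_g‖R_L = (15.0 × 41.4) / (15.0 + 41.4) = 11.01 kΩ.
V_out = 32.0 × 11.01 / (18.0 + 11.01) = 32.0 × 11.01/29.01 = 12.1 V.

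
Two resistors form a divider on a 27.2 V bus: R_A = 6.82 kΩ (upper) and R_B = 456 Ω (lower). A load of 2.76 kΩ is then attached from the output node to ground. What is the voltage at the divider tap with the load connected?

The load sits in parallel with R_B: R_B‖R_L = (456 × 2760) / (456 + 2760) = 391.3 Ω.
V_out = 27.2 × 391.3 / (6820 + 391.3) = 27.2 × 391.3/7211 = 1.48 V.

V_out ≈ 1.48 V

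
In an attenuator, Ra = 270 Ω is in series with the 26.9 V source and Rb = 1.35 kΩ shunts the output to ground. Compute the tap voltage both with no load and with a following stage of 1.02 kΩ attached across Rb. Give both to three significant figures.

Open-circuit: V = 26.9 × 1350/(270 + 1350) = 22.4 V.
With the load, Rb becomes Rb‖R_L = 581.0 Ω, so V = 26.9 × 581.0/851.0 = 18.4 V.

Unloaded: 22.4 V; loaded: 18.4 V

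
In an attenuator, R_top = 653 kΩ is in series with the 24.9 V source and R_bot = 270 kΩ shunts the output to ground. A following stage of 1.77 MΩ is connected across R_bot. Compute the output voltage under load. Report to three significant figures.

The load sits in parallel with R_bot: R_bot‖R_L = (270 × 1770) / (270 + 1770) = 234.3 kΩ.
V_out = 24.9 × 234.3 / (653 + 234.3) = 24.9 × 234.3/887.3 = 6.57 V.

V_out ≈ 6.57 V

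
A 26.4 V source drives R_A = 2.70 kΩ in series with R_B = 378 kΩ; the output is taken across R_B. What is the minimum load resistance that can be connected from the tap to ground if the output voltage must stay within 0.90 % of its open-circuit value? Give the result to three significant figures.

R_L(min) ≈ 295 kΩ

Output resistance R_th = R_A‖R_B = (2.70 × 378)/380.7 = 2.681 kΩ.
The fractional drop is R_th/(R_th + R_L); requiring this ≤ 0.00900 gives R_L ≥ R_th(1/0.00900 − 1) = 2.681 × 110.1 = 295 kΩ.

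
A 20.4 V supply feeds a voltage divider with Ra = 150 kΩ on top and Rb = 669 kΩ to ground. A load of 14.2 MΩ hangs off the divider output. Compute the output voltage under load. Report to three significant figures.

V_out ≈ 16.5 V

The load sits in parallel with Rb: Rb‖R_L = (669 × 14200) / (669 + 14200) = 638.9 kΩ.
V_out = 20.4 × 638.9 / (150 + 638.9) = 20.4 × 638.9/788.9 = 16.5 V.
(Unloaded it would have been 16.7 V.)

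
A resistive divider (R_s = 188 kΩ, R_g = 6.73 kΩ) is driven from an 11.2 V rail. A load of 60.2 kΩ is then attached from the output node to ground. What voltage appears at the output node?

V_out ≈ 0.349 V

The load sits in parallel with R_g: R_g‖R_L = (6.73 × 60.2) / (6.73 + 60.2) = 6.053 kΩ.
V_out = 11.2 × 6.053 / (188 + 6.053) = 11.2 × 6.053/194.1 = 0.349 V.
(Unloaded it would have been 0.387 V.)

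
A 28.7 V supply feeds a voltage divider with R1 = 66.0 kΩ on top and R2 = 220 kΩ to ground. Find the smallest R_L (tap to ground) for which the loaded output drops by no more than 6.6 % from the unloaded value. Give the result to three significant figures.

R_L(min) ≈ 718 kΩ

Output resistance R_th = R1‖R2 = (66.0 × 220)/286.0 = 50.77 kΩ.
The fractional drop is R_th/(R_th + R_L); requiring this ≤ 0.0660 gives R_L ≥ R_th(1/0.0660 − 1) = 50.77 × 14.15 = 718 kΩ.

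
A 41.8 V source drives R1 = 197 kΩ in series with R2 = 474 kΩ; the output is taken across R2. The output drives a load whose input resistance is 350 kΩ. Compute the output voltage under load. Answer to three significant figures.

V_out ≈ 21.1 V

The load sits in parallel with R2: R2‖R_L = (474 × 350) / (474 + 350) = 201.3 kΩ.
V_out = 41.8 × 201.3 / (197 + 201.3) = 41.8 × 201.3/398.3 = 21.1 V.
(Unloaded it would have been 29.5 V.)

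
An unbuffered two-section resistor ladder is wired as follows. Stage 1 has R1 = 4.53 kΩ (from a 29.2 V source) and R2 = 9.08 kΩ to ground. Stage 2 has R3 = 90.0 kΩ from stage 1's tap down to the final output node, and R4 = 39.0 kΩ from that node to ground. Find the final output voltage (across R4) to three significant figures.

V_out ≈ 5.75 V

Stage 2 presents R3+R4 = 129.0 kΩ as a load on stage 1's tap.
Stage 1's lower leg becomes R2‖(R3+R4) = 8.483 kΩ, so V_mid = 29.2 × 8.483/13.01 = 19.04 V.
Stage 2 is itself unloaded: V_out = V_mid × R4/(R3+R4) = 19.04 × 39.0/129.0 = 5.75 V.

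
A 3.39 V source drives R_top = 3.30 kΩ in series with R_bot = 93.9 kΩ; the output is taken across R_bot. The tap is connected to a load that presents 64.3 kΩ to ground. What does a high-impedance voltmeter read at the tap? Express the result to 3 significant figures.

The load sits in parallel with R_bot: R_bot‖R_L = (93.9 × 64.3) / (93.9 + 64.3) = 38.17 kΩ.
V_out = 3.39 × 38.17 / (3.30 + 38.17) = 3.39 × 38.17/41.47 = 3.12 V.

V_out ≈ 3.12 V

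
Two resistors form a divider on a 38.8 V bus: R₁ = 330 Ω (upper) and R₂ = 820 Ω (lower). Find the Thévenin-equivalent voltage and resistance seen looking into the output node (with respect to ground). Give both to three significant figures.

V_th = 27.7 V, R_th = 235 Ω

V_th is the open-circuit tap voltage: 38.8 × 820/(330 + 820) = 27.7 V.
With the supply zeroed, R₁ and R₂ appear in parallel from the tap: R_th = R₁‖R₂ = (330 × 820)/1150 = 235 Ω.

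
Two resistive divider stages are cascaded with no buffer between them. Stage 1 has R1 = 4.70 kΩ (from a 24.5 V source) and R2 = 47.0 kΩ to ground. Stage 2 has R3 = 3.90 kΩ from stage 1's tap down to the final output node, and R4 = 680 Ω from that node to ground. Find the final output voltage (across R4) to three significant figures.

V_out ≈ 1.71 V

Stage 2 presents R3+R4 = 4580 Ω as a load on stage 1's tap.
Stage 1's lower leg becomes R2‖(R3+R4) = 4173 Ω, so V_mid = 24.5 × 4173/8873 = 11.52 V.
Stage 2 is itself unloaded: V_out = V_mid × R4/(R3+R4) = 11.52 × 680/4580 = 1.71 V.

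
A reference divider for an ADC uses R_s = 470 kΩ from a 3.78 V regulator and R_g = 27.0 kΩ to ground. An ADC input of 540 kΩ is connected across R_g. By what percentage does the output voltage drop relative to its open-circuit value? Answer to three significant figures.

4.51 %

The divider's output (Thévenin) resistance is R_s‖R_g = 25.53 kΩ.
Fractional drop under load = R_th/(R_th + R_L) = 25.53 / (25.53 + 540) = 0.04515.
So the output falls by 4.51 %.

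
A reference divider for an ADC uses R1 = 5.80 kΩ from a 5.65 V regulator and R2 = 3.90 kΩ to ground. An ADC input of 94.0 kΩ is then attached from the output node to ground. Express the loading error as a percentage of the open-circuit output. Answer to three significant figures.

2.42 %

The divider's output (Thévenin) resistance is R1‖R2 = 2.332 kΩ.
Fractional drop under load = R_th/(R_th + R_L) = 2.332 / (2.332 + 94.0) = 0.02421.
So the output falls by 2.42 %.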